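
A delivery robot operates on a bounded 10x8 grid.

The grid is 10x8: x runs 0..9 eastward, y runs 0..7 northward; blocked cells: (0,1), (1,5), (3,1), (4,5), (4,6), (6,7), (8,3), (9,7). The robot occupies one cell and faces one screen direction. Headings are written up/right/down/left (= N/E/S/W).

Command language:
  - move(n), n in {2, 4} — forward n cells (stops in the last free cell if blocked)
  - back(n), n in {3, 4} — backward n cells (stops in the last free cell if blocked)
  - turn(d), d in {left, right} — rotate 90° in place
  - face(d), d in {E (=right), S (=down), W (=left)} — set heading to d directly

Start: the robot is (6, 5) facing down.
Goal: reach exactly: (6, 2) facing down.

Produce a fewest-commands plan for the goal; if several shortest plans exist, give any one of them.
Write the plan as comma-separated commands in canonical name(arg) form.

back(3), move(4)

begin: (6, 5) facing down
[1] after back(3): (6, 6) facing down
[2] after move(4): (6, 2) facing down
shorter routes all fall short; 2 is best.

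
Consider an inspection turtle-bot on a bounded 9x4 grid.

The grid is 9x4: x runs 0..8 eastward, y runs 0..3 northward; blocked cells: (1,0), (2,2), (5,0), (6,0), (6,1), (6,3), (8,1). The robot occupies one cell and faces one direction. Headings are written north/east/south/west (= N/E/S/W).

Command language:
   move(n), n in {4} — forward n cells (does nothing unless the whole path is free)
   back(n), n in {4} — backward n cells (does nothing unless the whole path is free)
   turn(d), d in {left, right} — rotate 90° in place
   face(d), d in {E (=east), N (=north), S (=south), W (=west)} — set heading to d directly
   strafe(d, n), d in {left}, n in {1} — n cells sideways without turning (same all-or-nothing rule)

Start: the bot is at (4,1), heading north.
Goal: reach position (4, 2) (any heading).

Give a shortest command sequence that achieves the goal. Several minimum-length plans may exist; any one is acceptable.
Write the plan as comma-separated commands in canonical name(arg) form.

face(E), strafe(left, 1)

begin: at (4,1), heading north
1. face(E) → at (4,1), heading east
2. strafe(left, 1) → at (4,2), heading east
minimal: 2 command(s), checked below 2.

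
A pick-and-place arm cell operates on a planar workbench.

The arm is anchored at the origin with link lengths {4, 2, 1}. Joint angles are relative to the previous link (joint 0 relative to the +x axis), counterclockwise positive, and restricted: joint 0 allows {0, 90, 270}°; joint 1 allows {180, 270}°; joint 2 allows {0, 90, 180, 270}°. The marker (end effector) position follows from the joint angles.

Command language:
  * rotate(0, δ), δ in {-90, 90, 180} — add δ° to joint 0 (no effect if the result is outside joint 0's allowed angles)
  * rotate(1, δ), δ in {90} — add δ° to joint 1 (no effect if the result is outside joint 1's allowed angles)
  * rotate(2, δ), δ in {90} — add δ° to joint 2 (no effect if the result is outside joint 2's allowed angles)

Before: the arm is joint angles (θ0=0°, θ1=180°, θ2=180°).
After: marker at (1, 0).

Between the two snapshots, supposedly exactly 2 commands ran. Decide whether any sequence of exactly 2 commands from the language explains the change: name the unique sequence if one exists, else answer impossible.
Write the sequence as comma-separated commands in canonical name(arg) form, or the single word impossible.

rotate(2, 90), rotate(2, 90)

from: joint angles (θ0=0°, θ1=180°, θ2=180°)
t=1 rotate(2, 90) ⇒ joint angles (θ0=0°, θ1=180°, θ2=270°)
t=2 rotate(2, 90) ⇒ joint angles (θ0=0°, θ1=180°, θ2=0°)
all 25 alternatives checked — unique.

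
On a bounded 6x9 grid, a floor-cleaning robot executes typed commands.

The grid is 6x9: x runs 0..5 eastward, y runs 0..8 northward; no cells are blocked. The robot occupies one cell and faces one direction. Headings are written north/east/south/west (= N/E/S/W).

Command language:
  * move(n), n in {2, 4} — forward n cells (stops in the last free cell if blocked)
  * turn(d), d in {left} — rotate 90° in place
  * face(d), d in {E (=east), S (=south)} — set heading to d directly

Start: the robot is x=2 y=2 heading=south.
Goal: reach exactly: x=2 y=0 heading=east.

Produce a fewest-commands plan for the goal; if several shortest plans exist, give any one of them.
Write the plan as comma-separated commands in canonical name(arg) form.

initial: x=2 y=2 heading=south
step 1 (move(4)): x=2 y=0 heading=south
step 2 (face(E)): x=2 y=0 heading=east
minimal: 2 command(s), checked below 2.

move(4), face(E)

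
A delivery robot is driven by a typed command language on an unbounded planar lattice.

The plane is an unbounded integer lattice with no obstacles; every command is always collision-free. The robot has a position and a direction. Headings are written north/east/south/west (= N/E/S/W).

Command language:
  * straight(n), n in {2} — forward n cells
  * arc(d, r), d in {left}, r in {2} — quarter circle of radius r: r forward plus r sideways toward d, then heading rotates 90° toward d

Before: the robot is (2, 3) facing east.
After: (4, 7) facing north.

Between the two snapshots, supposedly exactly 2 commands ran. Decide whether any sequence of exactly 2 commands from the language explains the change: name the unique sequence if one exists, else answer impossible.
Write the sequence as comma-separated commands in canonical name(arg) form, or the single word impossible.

key: order matters: swapping arc(left, 2) and straight(2) lands elsewhere
from: (2, 3) facing east
t=1 arc(left, 2) ⇒ (4, 5) facing north
t=2 straight(2) ⇒ (4, 7) facing north
no other 2-command option fits: unique.

arc(left, 2), straight(2)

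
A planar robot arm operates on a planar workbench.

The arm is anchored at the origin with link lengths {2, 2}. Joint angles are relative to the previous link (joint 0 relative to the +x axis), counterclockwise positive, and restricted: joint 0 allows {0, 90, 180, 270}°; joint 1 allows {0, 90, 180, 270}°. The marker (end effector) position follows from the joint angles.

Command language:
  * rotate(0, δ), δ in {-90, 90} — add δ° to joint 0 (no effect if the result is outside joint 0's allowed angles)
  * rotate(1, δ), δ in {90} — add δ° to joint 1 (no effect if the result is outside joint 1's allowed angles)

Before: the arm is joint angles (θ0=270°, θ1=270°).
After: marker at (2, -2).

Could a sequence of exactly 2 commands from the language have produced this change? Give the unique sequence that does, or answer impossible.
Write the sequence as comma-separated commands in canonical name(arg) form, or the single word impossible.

rotate(1, 90), rotate(1, 90)

start: joint angles (θ0=270°, θ1=270°)
[1] after rotate(1, 90): joint angles (θ0=270°, θ1=0°)
[2] after rotate(1, 90): joint angles (θ0=270°, θ1=90°)
no other 2-command option fits: unique.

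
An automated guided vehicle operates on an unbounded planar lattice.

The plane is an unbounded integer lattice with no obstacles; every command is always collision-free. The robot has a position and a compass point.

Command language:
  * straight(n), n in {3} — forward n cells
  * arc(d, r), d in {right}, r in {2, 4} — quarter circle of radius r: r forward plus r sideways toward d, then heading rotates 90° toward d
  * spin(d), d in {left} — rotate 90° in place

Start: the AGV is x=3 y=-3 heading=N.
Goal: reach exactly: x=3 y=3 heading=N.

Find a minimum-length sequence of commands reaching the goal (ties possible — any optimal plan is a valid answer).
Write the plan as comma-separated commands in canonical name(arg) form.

straight(3), straight(3)

from: x=3 y=-3 heading=N
t=1 straight(3) ⇒ x=3 y=0 heading=N
t=2 straight(3) ⇒ x=3 y=3 heading=N
no 1-step plan works, so 2 is optimal.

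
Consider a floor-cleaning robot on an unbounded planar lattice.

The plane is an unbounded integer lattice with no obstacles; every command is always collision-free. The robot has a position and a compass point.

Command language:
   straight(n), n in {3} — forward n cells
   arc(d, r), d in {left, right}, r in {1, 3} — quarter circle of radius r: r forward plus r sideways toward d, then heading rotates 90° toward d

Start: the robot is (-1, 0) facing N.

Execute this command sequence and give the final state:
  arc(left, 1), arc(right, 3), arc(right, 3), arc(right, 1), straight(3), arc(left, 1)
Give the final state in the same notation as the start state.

(0, 2) facing E

from: (-1, 0) facing N
1. arc(left, 1) → (-2, 1) facing W
2. arc(right, 3) → (-5, 4) facing N
3. arc(right, 3) → (-2, 7) facing E
4. arc(right, 1) → (-1, 6) facing S
5. straight(3) → (-1, 3) facing S
6. arc(left, 1) → (0, 2) facing E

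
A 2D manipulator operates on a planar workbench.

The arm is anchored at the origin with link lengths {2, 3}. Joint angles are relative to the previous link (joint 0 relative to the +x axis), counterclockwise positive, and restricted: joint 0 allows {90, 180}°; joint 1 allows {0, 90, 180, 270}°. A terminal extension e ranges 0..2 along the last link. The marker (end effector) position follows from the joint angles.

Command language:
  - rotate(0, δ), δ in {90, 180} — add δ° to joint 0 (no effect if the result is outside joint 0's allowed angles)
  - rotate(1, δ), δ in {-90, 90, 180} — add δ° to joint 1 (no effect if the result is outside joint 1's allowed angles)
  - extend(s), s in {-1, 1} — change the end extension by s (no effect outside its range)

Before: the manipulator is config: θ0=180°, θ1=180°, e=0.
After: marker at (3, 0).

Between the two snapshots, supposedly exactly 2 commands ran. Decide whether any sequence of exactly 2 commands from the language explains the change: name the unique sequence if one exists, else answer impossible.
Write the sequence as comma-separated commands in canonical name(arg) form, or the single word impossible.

extend(1), extend(1)

initial: config: θ0=180°, θ1=180°, e=0
t=1 extend(1) ⇒ config: θ0=180°, θ1=180°, e=1
t=2 extend(1) ⇒ config: θ0=180°, θ1=180°, e=2
no other 2-command option fits: unique.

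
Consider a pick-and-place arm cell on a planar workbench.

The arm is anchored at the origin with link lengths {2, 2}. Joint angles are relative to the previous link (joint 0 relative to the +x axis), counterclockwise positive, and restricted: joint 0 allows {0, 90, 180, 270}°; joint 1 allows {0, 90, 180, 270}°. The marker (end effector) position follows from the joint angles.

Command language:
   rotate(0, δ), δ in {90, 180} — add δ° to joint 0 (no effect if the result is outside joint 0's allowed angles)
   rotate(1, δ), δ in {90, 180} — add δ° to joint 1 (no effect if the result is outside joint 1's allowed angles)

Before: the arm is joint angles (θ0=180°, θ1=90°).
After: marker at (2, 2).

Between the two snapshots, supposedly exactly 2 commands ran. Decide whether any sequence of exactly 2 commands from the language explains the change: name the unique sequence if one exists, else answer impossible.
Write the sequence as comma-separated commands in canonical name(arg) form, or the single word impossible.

rotate(0, 90), rotate(0, 90)

start: joint angles (θ0=180°, θ1=90°)
step 1 (rotate(0, 90)): joint angles (θ0=270°, θ1=90°)
step 2 (rotate(0, 90)): joint angles (θ0=0°, θ1=90°)
uniquely the one of 16 2-step routes that fits.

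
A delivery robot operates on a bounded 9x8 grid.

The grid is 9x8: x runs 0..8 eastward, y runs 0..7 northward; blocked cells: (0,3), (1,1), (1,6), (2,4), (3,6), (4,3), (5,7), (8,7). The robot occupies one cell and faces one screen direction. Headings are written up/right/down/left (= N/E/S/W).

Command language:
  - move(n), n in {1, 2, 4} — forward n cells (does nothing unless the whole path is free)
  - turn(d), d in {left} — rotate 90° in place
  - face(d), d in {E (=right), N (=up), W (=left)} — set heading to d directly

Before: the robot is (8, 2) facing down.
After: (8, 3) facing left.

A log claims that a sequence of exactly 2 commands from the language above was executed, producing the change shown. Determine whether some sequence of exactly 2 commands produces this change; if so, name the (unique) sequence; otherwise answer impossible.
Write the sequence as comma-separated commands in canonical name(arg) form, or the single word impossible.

checked all 2-command options: none fits.

impossible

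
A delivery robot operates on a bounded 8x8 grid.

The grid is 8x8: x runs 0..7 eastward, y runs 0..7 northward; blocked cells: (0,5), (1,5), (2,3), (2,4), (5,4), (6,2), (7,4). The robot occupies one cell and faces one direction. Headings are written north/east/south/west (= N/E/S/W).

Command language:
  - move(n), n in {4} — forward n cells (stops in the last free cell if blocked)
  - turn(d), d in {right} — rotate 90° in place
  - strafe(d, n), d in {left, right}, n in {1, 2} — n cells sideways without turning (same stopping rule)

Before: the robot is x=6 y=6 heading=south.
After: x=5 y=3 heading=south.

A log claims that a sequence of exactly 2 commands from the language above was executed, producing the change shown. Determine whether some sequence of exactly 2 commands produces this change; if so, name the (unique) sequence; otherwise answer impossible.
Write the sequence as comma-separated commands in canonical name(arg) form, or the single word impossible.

move(4), strafe(right, 1)

key: order matters: swapping move(4) and strafe(right, 1) lands elsewhere
initial: x=6 y=6 heading=south
t=1 move(4) ⇒ x=6 y=3 heading=south
t=2 strafe(right, 1) ⇒ x=5 y=3 heading=south
all 36 alternatives checked — unique.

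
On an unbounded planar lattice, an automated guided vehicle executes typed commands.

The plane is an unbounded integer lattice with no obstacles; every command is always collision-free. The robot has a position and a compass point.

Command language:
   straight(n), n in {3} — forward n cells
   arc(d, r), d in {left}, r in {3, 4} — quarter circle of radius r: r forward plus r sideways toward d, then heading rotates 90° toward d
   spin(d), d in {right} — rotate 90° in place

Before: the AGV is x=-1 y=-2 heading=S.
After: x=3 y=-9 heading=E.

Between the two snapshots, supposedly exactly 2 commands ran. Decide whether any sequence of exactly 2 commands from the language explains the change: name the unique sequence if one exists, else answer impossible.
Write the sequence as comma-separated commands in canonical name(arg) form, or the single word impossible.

straight(3), arc(left, 4)

key: order matters: swapping straight(3) and arc(left, 4) lands elsewhere
begin: x=-1 y=-2 heading=S
t=1 straight(3) ⇒ x=-1 y=-5 heading=S
t=2 arc(left, 4) ⇒ x=3 y=-9 heading=E
no other 2-command option fits: unique.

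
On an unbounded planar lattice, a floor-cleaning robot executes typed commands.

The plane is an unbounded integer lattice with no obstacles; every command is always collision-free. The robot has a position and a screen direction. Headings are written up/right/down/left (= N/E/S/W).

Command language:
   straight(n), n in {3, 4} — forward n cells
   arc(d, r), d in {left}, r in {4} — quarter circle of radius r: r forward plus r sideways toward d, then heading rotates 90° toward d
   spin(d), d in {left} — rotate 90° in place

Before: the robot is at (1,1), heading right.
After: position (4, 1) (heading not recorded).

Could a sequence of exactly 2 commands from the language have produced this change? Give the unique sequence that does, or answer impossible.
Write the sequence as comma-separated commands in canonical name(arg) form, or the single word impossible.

straight(3), spin(left)

key: order matters: swapping straight(3) and spin(left) lands elsewhere
from: at (1,1), heading right
step 1 (straight(3)): at (4,1), heading right
step 2 (spin(left)): at (4,1), heading up
all 16 alternatives checked — unique.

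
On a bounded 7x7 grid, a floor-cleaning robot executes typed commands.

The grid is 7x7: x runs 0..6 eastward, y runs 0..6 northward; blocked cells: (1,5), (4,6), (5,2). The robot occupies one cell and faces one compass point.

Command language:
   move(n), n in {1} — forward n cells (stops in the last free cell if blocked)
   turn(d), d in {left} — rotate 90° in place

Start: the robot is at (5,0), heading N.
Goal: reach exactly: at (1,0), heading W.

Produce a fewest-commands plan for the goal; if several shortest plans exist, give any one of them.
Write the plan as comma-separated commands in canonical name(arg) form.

turn(left), move(1), move(1), move(1), move(1)

start: at (5,0), heading N
[1] after turn(left): at (5,0), heading W
[2] after move(1): at (4,0), heading W
[3] after move(1): at (3,0), heading W
[4] after move(1): at (2,0), heading W
[5] after move(1): at (1,0), heading W
shorter routes all fall short; 5 is best.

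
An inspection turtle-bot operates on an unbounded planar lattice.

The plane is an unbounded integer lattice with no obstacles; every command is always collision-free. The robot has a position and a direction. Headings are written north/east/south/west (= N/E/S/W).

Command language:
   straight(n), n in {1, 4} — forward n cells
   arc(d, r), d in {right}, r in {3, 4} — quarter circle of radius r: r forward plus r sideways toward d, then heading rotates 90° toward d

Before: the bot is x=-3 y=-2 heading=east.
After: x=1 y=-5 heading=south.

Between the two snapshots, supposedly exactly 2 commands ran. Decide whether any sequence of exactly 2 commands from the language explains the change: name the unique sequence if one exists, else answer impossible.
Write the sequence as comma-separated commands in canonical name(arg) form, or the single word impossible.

straight(1), arc(right, 3)

key: cell and facing (now S) both changed — the 2 commands mix motion and turning
from: x=-3 y=-2 heading=east
1. straight(1) → x=-2 y=-2 heading=east
2. arc(right, 3) → x=1 y=-5 heading=south
uniquely the one of 16 2-step routes that fits.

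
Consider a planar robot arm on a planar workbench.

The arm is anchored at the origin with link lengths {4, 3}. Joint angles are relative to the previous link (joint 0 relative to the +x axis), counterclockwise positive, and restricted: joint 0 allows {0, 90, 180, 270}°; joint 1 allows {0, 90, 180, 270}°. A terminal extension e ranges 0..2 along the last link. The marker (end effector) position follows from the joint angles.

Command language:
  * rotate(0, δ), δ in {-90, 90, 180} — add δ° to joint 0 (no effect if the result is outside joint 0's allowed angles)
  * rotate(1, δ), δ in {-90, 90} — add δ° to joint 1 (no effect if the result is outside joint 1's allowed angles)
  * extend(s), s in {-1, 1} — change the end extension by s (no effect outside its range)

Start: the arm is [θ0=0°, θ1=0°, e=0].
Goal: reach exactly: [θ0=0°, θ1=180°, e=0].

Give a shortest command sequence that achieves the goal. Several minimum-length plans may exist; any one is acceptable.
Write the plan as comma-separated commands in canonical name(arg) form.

rotate(1, -90), rotate(1, -90)

start: [θ0=0°, θ1=0°, e=0]
[1] after rotate(1, -90): [θ0=0°, θ1=270°, e=0]
[2] after rotate(1, -90): [θ0=0°, θ1=180°, e=0]
no 1-step plan works, so 2 is optimal.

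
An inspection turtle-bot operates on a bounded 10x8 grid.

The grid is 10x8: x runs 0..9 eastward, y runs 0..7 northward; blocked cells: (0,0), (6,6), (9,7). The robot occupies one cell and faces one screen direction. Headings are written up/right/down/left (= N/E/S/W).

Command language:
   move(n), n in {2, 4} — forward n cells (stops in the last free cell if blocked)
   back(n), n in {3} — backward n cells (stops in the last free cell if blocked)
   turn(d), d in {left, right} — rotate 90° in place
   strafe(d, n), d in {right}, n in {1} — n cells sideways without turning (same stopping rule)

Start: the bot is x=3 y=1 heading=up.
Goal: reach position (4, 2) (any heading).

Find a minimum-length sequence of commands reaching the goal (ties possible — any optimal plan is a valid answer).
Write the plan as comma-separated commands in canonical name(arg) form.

strafe(right, 1), back(3), move(2)

t0: x=3 y=1 heading=up
t=1 strafe(right, 1) ⇒ x=4 y=1 heading=up
t=2 back(3) ⇒ x=4 y=0 heading=up
t=3 move(2) ⇒ x=4 y=2 heading=up
minimal: 3 command(s), checked below 3.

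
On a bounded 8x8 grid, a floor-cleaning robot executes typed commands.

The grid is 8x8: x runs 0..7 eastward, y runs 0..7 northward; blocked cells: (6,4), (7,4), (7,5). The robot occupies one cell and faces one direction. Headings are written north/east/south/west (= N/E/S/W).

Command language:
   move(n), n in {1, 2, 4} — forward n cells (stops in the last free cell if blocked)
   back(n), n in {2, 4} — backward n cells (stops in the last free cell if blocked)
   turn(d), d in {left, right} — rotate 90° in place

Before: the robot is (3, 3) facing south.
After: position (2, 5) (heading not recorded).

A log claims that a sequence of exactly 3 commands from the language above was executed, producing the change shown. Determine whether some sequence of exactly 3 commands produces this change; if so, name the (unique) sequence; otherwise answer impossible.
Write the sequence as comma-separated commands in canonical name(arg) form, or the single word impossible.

key: order matters: swapping back(2) and move(1) lands elsewhere
from: (3, 3) facing south
[1] after back(2): (3, 5) facing south
[2] after turn(right): (3, 5) facing west
[3] after move(1): (2, 5) facing west
no rival 3-sequence matches.

back(2), turn(right), move(1)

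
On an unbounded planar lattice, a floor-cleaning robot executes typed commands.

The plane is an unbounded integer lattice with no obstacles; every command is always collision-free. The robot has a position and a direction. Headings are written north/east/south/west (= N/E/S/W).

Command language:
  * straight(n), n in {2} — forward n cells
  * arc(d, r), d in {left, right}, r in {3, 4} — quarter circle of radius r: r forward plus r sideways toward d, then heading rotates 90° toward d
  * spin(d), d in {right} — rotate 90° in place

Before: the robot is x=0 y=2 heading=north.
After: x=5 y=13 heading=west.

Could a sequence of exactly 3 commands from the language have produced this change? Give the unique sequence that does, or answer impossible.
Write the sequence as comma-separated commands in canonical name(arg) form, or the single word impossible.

key: order matters: swapping arc(right, 4) and arc(left, 3) lands elsewhere
t0: x=0 y=2 heading=north
[1] after arc(right, 4): x=4 y=6 heading=east
[2] after arc(left, 4): x=8 y=10 heading=north
[3] after arc(left, 3): x=5 y=13 heading=west
uniquely the one of 216 3-step routes that fits.

arc(right, 4), arc(left, 4), arc(left, 3)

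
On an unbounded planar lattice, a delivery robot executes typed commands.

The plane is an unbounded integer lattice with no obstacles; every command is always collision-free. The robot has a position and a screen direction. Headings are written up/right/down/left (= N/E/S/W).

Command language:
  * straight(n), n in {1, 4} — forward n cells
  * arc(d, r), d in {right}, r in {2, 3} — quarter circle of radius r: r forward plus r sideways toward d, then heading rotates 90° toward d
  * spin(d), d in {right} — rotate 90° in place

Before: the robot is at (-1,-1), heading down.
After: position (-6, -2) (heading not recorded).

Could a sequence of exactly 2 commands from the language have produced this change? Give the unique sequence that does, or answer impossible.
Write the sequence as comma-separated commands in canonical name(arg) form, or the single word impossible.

arc(right, 3), arc(right, 2)

key: running arc(right, 2) before arc(right, 3) would end elsewhere — order is forced
start: at (-1,-1), heading down
1. arc(right, 3) → at (-4,-4), heading left
2. arc(right, 2) → at (-6,-2), heading up
uniquely the one of 25 2-step routes that fits.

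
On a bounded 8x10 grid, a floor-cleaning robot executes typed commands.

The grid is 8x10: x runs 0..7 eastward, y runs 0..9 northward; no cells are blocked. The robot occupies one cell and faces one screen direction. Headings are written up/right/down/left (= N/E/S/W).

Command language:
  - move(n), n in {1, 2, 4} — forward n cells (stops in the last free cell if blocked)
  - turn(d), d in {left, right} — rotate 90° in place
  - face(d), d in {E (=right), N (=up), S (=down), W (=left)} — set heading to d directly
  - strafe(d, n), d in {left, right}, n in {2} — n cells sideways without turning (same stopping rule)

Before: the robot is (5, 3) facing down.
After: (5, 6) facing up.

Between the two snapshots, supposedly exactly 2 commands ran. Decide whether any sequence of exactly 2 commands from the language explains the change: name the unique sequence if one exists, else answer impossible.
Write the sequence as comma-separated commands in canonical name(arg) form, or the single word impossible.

no 2-step route produces this change.

impossible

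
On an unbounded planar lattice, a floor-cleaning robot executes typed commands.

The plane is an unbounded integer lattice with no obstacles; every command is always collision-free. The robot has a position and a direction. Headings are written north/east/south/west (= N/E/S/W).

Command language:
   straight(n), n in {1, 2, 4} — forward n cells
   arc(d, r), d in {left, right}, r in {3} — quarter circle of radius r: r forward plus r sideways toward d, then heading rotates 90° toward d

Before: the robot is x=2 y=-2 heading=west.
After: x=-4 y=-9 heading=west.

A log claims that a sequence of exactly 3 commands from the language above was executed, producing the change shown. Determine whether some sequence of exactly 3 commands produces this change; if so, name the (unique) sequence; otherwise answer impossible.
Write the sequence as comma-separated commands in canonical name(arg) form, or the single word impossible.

key: still facing W at the end — net rotation zero over 3 steps
begin: x=2 y=-2 heading=west
1. arc(left, 3) → x=-1 y=-5 heading=south
2. straight(1) → x=-1 y=-6 heading=south
3. arc(right, 3) → x=-4 y=-9 heading=west
no rival 3-sequence matches.

arc(left, 3), straight(1), arc(right, 3)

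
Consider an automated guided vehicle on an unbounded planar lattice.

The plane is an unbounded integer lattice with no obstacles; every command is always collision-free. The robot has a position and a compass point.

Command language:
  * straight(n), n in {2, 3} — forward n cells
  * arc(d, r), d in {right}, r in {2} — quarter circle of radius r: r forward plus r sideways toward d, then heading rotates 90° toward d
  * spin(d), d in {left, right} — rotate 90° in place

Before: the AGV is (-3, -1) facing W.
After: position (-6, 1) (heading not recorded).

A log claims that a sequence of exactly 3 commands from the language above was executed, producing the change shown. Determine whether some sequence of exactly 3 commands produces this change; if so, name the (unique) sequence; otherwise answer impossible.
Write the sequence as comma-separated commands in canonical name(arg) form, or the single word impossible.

straight(3), spin(right), straight(2)

key: running straight(2) before straight(3) would end elsewhere — order is forced
t0: (-3, -1) facing W
t=1 straight(3) ⇒ (-6, -1) facing W
t=2 spin(right) ⇒ (-6, -1) facing N
t=3 straight(2) ⇒ (-6, 1) facing N
no rival 3-sequence matches.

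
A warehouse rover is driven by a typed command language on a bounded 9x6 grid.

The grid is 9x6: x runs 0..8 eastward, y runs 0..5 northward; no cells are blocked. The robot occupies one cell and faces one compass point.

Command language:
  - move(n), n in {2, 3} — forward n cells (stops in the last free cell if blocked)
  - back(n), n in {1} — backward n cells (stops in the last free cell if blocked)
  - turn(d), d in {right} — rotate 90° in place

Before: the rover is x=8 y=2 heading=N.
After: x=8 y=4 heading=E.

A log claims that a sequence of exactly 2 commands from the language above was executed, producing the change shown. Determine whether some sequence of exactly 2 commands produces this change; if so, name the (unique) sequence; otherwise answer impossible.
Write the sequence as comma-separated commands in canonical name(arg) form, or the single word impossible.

move(2), turn(right)

key: position moved to (8,4) AND the heading swung to E — translation plus rotation needed
initial: x=8 y=2 heading=N
1. move(2) → x=8 y=4 heading=N
2. turn(right) → x=8 y=4 heading=E
all 16 alternatives checked — unique.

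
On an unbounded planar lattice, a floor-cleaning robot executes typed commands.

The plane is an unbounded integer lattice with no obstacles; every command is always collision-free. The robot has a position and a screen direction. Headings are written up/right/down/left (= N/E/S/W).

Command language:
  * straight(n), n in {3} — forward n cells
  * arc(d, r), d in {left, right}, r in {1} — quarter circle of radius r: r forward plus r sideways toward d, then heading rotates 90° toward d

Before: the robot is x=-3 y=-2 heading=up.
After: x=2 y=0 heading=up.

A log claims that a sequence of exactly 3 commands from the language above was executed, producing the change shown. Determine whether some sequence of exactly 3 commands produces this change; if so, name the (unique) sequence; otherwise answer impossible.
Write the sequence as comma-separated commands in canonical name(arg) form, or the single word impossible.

arc(right, 1), straight(3), arc(left, 1)

key: running arc(left, 1) before arc(right, 1) would end elsewhere — order is forced
from: x=-3 y=-2 heading=up
[1] after arc(right, 1): x=-2 y=-1 heading=right
[2] after straight(3): x=1 y=-1 heading=right
[3] after arc(left, 1): x=2 y=0 heading=up
no rival 3-sequence matches.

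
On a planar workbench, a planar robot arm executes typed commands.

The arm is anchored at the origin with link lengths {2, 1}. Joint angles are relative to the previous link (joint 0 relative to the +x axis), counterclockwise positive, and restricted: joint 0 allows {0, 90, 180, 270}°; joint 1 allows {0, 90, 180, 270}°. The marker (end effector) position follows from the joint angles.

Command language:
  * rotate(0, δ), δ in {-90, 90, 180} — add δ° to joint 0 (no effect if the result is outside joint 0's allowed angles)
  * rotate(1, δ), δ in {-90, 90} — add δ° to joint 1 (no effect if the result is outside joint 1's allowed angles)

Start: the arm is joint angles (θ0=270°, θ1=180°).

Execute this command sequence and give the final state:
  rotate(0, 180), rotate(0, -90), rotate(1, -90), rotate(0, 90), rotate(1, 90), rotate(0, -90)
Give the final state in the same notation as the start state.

joint angles (θ0=0°, θ1=180°)

begin: joint angles (θ0=270°, θ1=180°)
step 1 (rotate(0, 180)): joint angles (θ0=90°, θ1=180°)
step 2 (rotate(0, -90)): joint angles (θ0=0°, θ1=180°)
step 3 (rotate(1, -90)): joint angles (θ0=0°, θ1=90°)
step 4 (rotate(0, 90)): joint angles (θ0=90°, θ1=90°)
step 5 (rotate(1, 90)): joint angles (θ0=90°, θ1=180°)
step 6 (rotate(0, -90)): joint angles (θ0=0°, θ1=180°)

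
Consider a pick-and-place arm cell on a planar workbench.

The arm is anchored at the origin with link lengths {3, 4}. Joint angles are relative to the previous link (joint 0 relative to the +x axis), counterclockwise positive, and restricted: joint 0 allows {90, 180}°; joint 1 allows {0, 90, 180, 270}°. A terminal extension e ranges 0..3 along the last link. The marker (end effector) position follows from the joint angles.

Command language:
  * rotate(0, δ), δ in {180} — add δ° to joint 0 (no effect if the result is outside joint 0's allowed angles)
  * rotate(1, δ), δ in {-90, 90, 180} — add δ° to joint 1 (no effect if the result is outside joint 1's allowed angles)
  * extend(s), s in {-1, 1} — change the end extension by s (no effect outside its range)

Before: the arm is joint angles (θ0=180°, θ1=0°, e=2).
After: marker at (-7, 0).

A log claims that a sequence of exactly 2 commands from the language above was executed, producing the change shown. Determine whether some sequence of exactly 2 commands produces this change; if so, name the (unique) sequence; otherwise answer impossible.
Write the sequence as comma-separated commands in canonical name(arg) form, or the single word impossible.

extend(-1), extend(-1)

begin: joint angles (θ0=180°, θ1=0°, e=2)
1. extend(-1) → joint angles (θ0=180°, θ1=0°, e=1)
2. extend(-1) → joint angles (θ0=180°, θ1=0°, e=0)
all 36 alternatives checked — unique.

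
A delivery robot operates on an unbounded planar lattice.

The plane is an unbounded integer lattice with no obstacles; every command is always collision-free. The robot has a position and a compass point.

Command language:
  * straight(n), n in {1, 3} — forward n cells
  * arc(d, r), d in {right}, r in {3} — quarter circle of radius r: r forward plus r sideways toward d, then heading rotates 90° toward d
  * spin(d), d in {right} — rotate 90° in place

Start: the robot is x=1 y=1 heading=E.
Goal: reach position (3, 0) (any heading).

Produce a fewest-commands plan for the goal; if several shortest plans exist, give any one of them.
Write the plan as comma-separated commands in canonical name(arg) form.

start: x=1 y=1 heading=E
t=1 straight(1) ⇒ x=2 y=1 heading=E
t=2 straight(1) ⇒ x=3 y=1 heading=E
t=3 spin(right) ⇒ x=3 y=1 heading=S
t=4 straight(1) ⇒ x=3 y=0 heading=S
minimal: 4 command(s), checked below 4.

straight(1), straight(1), spin(right), straight(1)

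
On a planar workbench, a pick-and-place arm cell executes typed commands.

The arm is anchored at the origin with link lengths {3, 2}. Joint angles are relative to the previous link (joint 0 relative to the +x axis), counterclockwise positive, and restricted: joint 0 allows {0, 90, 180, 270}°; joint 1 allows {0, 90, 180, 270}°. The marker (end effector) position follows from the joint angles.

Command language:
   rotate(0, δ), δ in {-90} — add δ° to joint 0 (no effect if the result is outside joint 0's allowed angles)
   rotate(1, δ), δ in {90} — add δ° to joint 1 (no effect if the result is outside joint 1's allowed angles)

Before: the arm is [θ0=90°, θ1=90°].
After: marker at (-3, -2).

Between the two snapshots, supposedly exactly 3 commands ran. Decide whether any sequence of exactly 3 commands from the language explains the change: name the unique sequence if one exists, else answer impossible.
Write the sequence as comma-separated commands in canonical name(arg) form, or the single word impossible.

rotate(0, -90), rotate(0, -90), rotate(0, -90)

start: [θ0=90°, θ1=90°]
1. rotate(0, -90) → [θ0=0°, θ1=90°]
2. rotate(0, -90) → [θ0=270°, θ1=90°]
3. rotate(0, -90) → [θ0=180°, θ1=90°]
no rival 3-sequence matches.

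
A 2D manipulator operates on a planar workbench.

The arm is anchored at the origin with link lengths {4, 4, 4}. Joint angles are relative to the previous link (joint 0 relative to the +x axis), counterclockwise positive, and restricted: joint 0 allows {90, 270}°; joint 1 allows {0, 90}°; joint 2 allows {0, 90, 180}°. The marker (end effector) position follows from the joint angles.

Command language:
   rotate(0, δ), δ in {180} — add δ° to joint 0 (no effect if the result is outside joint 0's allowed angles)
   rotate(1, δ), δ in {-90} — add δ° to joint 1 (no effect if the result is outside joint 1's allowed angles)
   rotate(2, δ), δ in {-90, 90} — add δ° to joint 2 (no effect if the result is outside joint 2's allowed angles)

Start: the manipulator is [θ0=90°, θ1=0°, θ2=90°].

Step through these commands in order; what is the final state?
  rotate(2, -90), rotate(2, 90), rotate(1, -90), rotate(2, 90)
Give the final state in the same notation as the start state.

initial: [θ0=90°, θ1=0°, θ2=90°]
step 1 (rotate(2, -90)): [θ0=90°, θ1=0°, θ2=0°]
step 2 (rotate(2, 90)): [θ0=90°, θ1=0°, θ2=90°]
step 3 (rotate(1, -90)): [θ0=90°, θ1=0°, θ2=90°]
step 4 (rotate(2, 90)): [θ0=90°, θ1=0°, θ2=180°]

[θ0=90°, θ1=0°, θ2=180°]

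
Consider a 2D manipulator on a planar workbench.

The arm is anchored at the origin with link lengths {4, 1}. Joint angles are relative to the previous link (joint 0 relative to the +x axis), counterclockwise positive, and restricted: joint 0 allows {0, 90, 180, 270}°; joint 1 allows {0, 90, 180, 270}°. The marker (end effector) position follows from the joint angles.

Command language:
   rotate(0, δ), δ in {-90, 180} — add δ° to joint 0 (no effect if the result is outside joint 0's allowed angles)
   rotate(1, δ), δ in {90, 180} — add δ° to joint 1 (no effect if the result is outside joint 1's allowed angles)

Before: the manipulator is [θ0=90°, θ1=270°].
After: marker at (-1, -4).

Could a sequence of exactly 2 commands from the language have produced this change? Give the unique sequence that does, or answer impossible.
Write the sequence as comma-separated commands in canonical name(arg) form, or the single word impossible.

rotate(0, -90), rotate(0, -90)

from: [θ0=90°, θ1=270°]
step 1 (rotate(0, -90)): [θ0=0°, θ1=270°]
step 2 (rotate(0, -90)): [θ0=270°, θ1=270°]
no rival 2-sequence matches.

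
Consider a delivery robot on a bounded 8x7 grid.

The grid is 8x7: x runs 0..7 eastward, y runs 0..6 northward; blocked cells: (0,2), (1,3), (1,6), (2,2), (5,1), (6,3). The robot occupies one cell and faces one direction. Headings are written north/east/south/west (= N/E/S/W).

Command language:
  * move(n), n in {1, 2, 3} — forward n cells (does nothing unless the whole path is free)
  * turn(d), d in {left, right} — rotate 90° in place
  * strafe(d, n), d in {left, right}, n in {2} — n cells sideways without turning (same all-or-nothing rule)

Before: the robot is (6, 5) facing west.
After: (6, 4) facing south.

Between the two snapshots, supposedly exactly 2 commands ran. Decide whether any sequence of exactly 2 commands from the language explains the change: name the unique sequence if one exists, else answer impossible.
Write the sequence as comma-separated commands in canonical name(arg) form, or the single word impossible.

key: position moved to (6,4) AND the heading swung to S — translation plus rotation needed
begin: (6, 5) facing west
step 1 (turn(left)): (6, 5) facing south
step 2 (move(1)): (6, 4) facing south
uniquely the one of 49 2-step routes that fits.

turn(left), move(1)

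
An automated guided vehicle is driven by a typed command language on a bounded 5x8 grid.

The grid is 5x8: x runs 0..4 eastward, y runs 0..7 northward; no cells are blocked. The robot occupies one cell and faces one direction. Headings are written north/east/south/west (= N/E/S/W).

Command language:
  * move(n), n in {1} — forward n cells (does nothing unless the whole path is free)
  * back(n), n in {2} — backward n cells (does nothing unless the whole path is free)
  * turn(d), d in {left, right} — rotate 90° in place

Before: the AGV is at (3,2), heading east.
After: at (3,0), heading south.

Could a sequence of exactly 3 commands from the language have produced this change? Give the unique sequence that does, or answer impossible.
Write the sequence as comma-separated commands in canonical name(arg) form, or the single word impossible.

turn(right), move(1), move(1)

key: position moved to (3,0) AND the heading swung to S — translation plus rotation needed
start: at (3,2), heading east
t=1 turn(right) ⇒ at (3,2), heading south
t=2 move(1) ⇒ at (3,1), heading south
t=3 move(1) ⇒ at (3,0), heading south
no rival 3-sequence matches.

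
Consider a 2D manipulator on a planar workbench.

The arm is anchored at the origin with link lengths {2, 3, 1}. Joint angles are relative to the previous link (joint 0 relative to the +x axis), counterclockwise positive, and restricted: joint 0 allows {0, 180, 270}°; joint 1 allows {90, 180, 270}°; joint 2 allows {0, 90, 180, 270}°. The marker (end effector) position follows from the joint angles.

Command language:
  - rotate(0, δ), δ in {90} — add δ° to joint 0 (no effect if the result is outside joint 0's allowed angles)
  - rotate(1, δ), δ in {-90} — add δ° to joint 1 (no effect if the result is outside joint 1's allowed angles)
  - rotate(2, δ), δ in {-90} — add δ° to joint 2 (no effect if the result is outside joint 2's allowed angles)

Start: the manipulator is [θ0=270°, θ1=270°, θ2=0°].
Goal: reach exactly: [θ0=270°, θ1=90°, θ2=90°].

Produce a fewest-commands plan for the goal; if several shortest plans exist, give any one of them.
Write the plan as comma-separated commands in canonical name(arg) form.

t0: [θ0=270°, θ1=270°, θ2=0°]
t=1 rotate(2, -90) ⇒ [θ0=270°, θ1=270°, θ2=270°]
t=2 rotate(2, -90) ⇒ [θ0=270°, θ1=270°, θ2=180°]
t=3 rotate(2, -90) ⇒ [θ0=270°, θ1=270°, θ2=90°]
t=4 rotate(1, -90) ⇒ [θ0=270°, θ1=180°, θ2=90°]
t=5 rotate(1, -90) ⇒ [θ0=270°, θ1=90°, θ2=90°]
minimal: 5 command(s), checked below 5.

rotate(2, -90), rotate(2, -90), rotate(2, -90), rotate(1, -90), rotate(1, -90)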